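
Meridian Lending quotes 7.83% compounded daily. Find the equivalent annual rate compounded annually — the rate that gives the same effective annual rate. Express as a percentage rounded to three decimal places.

EAR = (1 + 0.0783/365)^365 − 1 = 0.081438.
Compounded annually, the equivalent nominal rate is the EAR itself: 8.144%.

8.144%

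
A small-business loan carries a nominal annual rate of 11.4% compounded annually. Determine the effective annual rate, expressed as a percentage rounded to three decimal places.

Annual compounding means the effective rate equals the nominal rate: 11.400%.

11.400%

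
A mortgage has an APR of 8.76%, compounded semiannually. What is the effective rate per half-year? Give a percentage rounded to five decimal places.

4.38000%

With a nominal annual rate compounded semiannually, the periodic rate is the nominal rate divided by 2.
i = 0.0876 / 2 = 0.0438000 = 4.38000%.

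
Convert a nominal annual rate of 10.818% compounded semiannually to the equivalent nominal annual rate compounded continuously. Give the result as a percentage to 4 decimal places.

EAR = (1 + 0.10818/2)^2 − 1 = 0.111106.
Equivalent continuous rate: r = ln(1 + 0.111106) = 0.105356 = 10.5356%.

10.5356%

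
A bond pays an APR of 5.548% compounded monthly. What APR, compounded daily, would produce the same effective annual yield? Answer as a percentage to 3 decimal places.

5.536%

EAR = (1 + 0.05548/12)^12 − 1 = 0.056913.
Solve (1 + r/365)^365 = 1.056913: r/365 = 1.056913^(1/365) − 1 = 0.000152, so r = 0.055356 = 5.536%.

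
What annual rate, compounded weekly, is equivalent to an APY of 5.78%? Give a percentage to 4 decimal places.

5.6222%

(1 + r/52)^52 − 1 = 0.0578, so 1 + r/52 = 1.0578^(1/52).
r/52 = 0.001081, so r = 0.056222 = 5.6222%.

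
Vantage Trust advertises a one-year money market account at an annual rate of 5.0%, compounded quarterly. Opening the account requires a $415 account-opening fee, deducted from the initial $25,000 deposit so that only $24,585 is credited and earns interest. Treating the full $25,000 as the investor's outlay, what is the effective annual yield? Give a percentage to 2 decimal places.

3.35%

Value after one year: 24,585 × (1 + 0.050/4)^4 = 24,585 × 1.050945 = $25,837.49.
Effective yield on the $25,000 outlay: 25,837.49 / 25,000 − 1 = 0.033500 = 3.35%.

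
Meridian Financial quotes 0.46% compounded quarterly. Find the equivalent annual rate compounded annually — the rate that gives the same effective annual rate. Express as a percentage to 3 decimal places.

EAR = (1 + 0.0046/4)^4 − 1 = 0.004608.
Compounded annually, the equivalent nominal rate is the EAR itself: 0.461%.

0.461%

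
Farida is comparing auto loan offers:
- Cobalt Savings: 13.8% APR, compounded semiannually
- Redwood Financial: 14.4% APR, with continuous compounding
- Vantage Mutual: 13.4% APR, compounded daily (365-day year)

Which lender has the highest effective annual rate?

Cobalt Savings: (1 + 0.138/2)^2 − 1 = 14.276%
Redwood Financial: e^0.144 − 1 = 15.488%
Vantage Mutual: (1 + 0.134/365)^365 − 1 = 14.336%
The highest effective annual rate is Redwood Financial at 15.488%.

Redwood Financial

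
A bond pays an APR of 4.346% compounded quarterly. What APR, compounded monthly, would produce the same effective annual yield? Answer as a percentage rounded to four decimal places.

4.3304%

EAR = (1 + 0.04346/4)^4 − 1 = 0.044173.
Solve (1 + r/12)^12 = 1.044173: r/12 = 1.044173^(1/12) − 1 = 0.003609, so r = 0.043304 = 4.3304%.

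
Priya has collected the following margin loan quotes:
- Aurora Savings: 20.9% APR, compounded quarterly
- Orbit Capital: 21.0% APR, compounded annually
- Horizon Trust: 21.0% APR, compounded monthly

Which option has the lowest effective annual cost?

Orbit Capital

Aurora Savings: (1 + 0.209/4)^4 − 1 = 22.596%
Orbit Capital: compounded annually, EAR = 21.000%
Horizon Trust: (1 + 0.210/12)^12 − 1 = 23.144%
The lowest effective annual rate is Orbit Capital at 21.000%.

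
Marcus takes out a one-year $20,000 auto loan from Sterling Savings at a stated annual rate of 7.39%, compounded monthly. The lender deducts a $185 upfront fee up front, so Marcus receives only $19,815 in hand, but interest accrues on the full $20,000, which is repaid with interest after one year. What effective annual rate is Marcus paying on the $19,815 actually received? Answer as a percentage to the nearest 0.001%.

8.651%

Amount owed after one year: 20,000 × (1 + 0.0739/12)^12 = 20,000 × 1.076455 = $21,529.10.
Effective rate on net proceeds: 21,529.10 / 19,815 − 1 = 0.086505 = 8.651%.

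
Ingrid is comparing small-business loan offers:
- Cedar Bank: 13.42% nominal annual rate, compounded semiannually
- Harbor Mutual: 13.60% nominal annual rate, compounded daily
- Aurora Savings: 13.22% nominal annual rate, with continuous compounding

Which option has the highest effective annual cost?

Harbor Mutual

Cedar Bank: (1 + 0.1342/2)^2 − 1 = 13.870%
Harbor Mutual: (1 + 0.1360/365)^365 − 1 = 14.565%
Aurora Savings: e^0.1322 − 1 = 14.134%
The highest effective annual rate is Harbor Mutual at 14.565%.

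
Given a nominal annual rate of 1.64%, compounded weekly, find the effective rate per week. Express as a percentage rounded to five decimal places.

0.03154%

With a nominal annual rate compounded weekly, the periodic rate is the nominal rate divided by 52.
i = 0.0164 / 52 = 0.0003154 = 0.03154%.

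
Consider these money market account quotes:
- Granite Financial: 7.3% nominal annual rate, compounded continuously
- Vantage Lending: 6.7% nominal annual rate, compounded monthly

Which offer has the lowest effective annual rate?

Vantage Lending

Granite Financial: e^0.073 − 1 = 7.573%
Vantage Lending: (1 + 0.067/12)^12 − 1 = 6.910%
The lowest effective annual rate is Vantage Lending at 6.910%.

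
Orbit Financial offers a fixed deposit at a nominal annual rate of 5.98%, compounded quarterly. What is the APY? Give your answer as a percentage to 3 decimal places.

EAR = (1 + 0.0598/4)^4 − 1.
= 1.061154 − 1 = 6.115%.

6.115%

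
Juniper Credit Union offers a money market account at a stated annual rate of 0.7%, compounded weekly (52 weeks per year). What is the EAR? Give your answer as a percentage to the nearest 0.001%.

0.702%

EAR = (1 + 0.007/52)^52 − 1.
= (1 + 0.000135)^52 − 1 = 1.007024 − 1 = 0.702%.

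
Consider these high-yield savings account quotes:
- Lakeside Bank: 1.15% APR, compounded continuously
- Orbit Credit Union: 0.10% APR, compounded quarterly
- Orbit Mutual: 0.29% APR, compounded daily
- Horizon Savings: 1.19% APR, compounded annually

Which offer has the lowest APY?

Orbit Credit Union

Lakeside Bank: e^0.0115 − 1 = 1.157%
Orbit Credit Union: (1 + 0.0010/4)^4 − 1 = 0.100%
Orbit Mutual: (1 + 0.0029/365)^365 − 1 = 0.290%
Horizon Savings: compounded annually, EAR = 1.190%
The lowest effective annual rate is Orbit Credit Union at 0.100%.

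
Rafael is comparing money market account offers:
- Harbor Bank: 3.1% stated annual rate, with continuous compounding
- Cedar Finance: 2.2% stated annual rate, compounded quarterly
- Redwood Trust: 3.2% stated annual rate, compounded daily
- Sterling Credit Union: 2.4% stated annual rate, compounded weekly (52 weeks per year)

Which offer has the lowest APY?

Cedar Finance

Harbor Bank: e^0.031 − 1 = 3.149%
Cedar Finance: (1 + 0.022/4)^4 − 1 = 2.218%
Redwood Trust: (1 + 0.032/365)^365 − 1 = 3.252%
Sterling Credit Union: (1 + 0.024/52)^52 − 1 = 2.428%
The lowest effective annual rate is Cedar Finance at 2.218%.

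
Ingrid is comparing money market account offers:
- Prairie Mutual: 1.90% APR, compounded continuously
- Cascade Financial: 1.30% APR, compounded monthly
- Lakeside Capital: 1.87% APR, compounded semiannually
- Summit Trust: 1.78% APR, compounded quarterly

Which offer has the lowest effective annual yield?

Cascade Financial

Prairie Mutual: e^0.0190 − 1 = 1.918%
Cascade Financial: (1 + 0.0130/12)^12 − 1 = 1.308%
Lakeside Capital: (1 + 0.0187/2)^2 − 1 = 1.879%
Summit Trust: (1 + 0.0178/4)^4 − 1 = 1.792%
The lowest effective annual rate is Cascade Financial at 1.308%.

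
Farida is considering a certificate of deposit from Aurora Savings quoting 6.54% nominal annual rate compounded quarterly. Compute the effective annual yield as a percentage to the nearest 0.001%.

EAR = (1 + 0.0654/4)^4 − 1.
= (1 + 0.016350)^4 − 1 = 1.067021 − 1 = 6.702%.

6.702%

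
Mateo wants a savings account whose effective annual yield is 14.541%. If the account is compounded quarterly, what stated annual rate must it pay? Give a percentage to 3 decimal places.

13.809%

(1 + r/4)^4 − 1 = 0.14541, so 1 + r/4 = 1.14541^(1/4).
r/4 = 0.034523, so r = 0.138093 = 13.809%.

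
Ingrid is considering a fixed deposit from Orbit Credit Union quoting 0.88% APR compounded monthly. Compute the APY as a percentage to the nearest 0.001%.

0.884%

EAR = (1 + 0.0088/12)^12 − 1.
= (1 + 0.000733)^12 − 1 = 1.008836 − 1 = 0.884%.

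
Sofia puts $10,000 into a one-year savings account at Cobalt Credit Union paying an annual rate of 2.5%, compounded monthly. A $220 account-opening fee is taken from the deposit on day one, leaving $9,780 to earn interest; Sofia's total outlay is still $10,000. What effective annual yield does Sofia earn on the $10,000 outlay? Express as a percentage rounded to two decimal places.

0.27%

Value after one year: 9,780 × (1 + 0.025/12)^12 = 9,780 × 1.025288 = $10,027.32.
Effective yield on the $10,000 outlay: 10,027.32 / 10,000 − 1 = 0.002732 = 0.27%.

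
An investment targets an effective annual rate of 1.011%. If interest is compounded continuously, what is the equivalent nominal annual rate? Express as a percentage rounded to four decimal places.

Continuous: nominal r satisfies e^r − 1 = 0.01011.
r = ln(1 + 0.01011) = ln(1.01011) = 0.010059 = 1.0059%.

1.0059%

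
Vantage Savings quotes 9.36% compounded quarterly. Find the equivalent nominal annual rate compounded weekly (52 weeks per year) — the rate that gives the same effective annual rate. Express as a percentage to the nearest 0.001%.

9.260%

EAR = (1 + 0.0936/4)^4 − 1 = 0.096937.
Solve (1 + r/52)^52 = 1.096937: r/52 = 1.096937^(1/52) − 1 = 0.001781, so r = 0.092604 = 9.260%.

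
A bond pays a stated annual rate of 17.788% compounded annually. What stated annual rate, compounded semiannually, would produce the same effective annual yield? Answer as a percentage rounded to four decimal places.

Compounded annually, EAR = nominal = 0.177880.
Solve (1 + r/2)^2 = 1.177880: r/2 = 1.177880^(1/2) − 1 = 0.085302, so r = 0.170604 = 17.0604%.

17.0604%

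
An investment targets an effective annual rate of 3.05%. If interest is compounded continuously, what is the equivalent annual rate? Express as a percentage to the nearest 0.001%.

Continuous: nominal r satisfies e^r − 1 = 0.0305.
r = ln(1 + 0.0305) = ln(1.0305) = 0.030044 = 3.004%.

3.004%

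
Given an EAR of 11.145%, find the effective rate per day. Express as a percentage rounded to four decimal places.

The per-day rate i satisfies (1 + i)^365 = 1 + 0.11145.
i = 1.11145^(1/365) − 1 = 0.0002895 = 0.0290%.

0.0290%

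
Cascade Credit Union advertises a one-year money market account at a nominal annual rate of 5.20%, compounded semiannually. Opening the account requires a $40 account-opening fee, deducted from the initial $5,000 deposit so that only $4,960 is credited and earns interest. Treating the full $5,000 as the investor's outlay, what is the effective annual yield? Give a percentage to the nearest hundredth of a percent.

Value after one year: 4,960 × (1 + 0.0520/2)^2 = 4,960 × 1.052676 = $5,221.27.
Effective yield on the $5,000 outlay: 5,221.27 / 5,000 − 1 = 0.044255 = 4.43%.

4.43%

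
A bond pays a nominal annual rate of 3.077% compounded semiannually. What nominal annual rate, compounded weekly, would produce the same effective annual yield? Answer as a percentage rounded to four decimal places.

3.0545%

EAR = (1 + 0.03077/2)^2 − 1 = 0.031007.
Solve (1 + r/52)^52 = 1.031007: r/52 = 1.031007^(1/52) − 1 = 0.000587, so r = 0.030545 = 3.0545%.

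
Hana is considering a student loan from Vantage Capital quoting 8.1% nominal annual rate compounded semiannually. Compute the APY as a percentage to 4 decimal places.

8.2640%

EAR = (1 + 0.081/2)^2 − 1.
= 1.082640 − 1 = 8.2640%.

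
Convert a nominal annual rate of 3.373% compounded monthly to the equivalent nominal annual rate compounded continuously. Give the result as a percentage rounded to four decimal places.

3.3683%

EAR = (1 + 0.03373/12)^12 − 1 = 0.034256.
Equivalent continuous rate: r = ln(1 + 0.034256) = 0.033683 = 3.3683%.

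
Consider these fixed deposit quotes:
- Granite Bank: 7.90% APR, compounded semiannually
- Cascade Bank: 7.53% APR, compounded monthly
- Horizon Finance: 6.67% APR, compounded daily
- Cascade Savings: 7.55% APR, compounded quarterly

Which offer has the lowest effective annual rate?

Granite Bank: (1 + 0.0790/2)^2 − 1 = 8.056%
Cascade Bank: (1 + 0.0753/12)^12 − 1 = 7.795%
Horizon Finance: (1 + 0.0667/365)^365 − 1 = 6.897%
Cascade Savings: (1 + 0.0755/4)^4 − 1 = 7.766%
The lowest effective annual rate is Horizon Finance at 6.897%.

Horizon Finance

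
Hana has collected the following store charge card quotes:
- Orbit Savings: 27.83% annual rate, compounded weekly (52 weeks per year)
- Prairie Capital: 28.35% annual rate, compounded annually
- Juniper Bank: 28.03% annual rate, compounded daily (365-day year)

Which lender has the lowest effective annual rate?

Prairie Capital

Orbit Savings: (1 + 0.2783/52)^52 − 1 = 31.990%
Prairie Capital: compounded annually, EAR = 28.350%
Juniper Bank: (1 + 0.2803/365)^365 − 1 = 32.338%
The lowest effective annual rate is Prairie Capital at 28.350%.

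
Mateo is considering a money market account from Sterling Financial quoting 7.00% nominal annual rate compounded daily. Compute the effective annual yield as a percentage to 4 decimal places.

7.2501%

EAR = (1 + 0.0700/365)^365 − 1.
= 1.072501 − 1 = 7.2501%.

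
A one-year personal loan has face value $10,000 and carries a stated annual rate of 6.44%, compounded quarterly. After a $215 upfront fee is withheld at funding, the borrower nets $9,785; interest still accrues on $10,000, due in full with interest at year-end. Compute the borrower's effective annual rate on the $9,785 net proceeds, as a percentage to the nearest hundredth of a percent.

Amount owed after one year: 10,000 × (1 + 0.0644/4)^4 = 10,000 × 1.065972 = $10,659.72.
Effective rate on net proceeds: 10,659.72 / 9,785 − 1 = 0.089394 = 8.94%.

8.94%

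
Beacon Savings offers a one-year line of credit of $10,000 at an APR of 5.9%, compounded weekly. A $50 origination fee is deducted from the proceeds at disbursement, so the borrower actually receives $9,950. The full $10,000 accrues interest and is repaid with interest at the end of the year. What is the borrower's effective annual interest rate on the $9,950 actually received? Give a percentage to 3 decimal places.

6.607%

Amount owed after one year: 10,000 × (1 + 0.059/52)^52 = 10,000 × 1.060740 = $10,607.40.
Effective rate on net proceeds: 10,607.40 / 9,950 − 1 = 0.066070 = 6.607%.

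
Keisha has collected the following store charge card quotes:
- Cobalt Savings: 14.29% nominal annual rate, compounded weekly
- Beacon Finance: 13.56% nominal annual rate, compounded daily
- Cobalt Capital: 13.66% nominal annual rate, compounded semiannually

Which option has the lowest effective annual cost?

Cobalt Capital

Cobalt Savings: (1 + 0.1429/52)^52 − 1 = 15.339%
Beacon Finance: (1 + 0.1356/365)^365 − 1 = 14.519%
Cobalt Capital: (1 + 0.1366/2)^2 − 1 = 14.126%
The lowest effective annual rate is Cobalt Capital at 14.126%.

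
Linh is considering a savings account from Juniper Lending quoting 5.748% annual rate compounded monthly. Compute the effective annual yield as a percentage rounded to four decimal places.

5.9019%

EAR = (1 + 0.05748/12)^12 − 1.
= 1.059019 − 1 = 5.9019%.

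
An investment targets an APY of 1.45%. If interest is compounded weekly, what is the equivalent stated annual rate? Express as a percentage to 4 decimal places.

1.4398%

(1 + r/52)^52 − 1 = 0.0145, so 1 + r/52 = 1.0145^(1/52).
r/52 = 0.000277, so r = 0.014398 = 1.4398%.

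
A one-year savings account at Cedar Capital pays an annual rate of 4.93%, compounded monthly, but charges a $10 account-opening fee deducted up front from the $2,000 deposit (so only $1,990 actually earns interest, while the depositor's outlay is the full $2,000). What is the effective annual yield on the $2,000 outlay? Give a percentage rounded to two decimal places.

4.52%

Value after one year: 1,990 × (1 + 0.0493/12)^12 = 1,990 × 1.050429 = $2,090.35.
Effective yield on the $2,000 outlay: 2,090.35 / 2,000 − 1 = 0.045177 = 4.52%.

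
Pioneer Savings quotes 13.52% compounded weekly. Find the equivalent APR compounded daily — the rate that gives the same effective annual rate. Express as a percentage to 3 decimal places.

13.505%

EAR = (1 + 0.1352/52)^52 − 1 = 0.144565.
Solve (1 + r/365)^365 = 1.144565: r/365 = 1.144565^(1/365) − 1 = 0.000370, so r = 0.135050 = 13.505%.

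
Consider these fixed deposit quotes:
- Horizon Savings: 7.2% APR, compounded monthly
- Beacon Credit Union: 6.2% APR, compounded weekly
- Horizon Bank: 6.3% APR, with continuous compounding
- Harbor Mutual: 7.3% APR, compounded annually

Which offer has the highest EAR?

Horizon Savings: (1 + 0.072/12)^12 − 1 = 7.442%
Beacon Credit Union: (1 + 0.062/52)^52 − 1 = 6.392%
Horizon Bank: e^0.063 − 1 = 6.503%
Harbor Mutual: compounded annually, EAR = 7.300%
The highest effective annual rate is Horizon Savings at 7.442%.

Horizon Savings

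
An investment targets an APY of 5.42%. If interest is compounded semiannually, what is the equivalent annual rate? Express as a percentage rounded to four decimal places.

(1 + r/2)^2 − 1 = 0.0542, so 1 + r/2 = 1.0542^(1/2).
r/2 = 0.026742, so r = 0.053485 = 5.3485%.

5.3485%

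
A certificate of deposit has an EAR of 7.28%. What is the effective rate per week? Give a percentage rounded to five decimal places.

0.13523%

The per-week rate i satisfies (1 + i)^52 = 1 + 0.0728.
i = 1.0728^(1/52) − 1 = 0.0013523 = 0.13523%.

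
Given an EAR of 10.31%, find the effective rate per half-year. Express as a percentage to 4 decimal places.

5.0286%

The per-half-year rate i satisfies (1 + i)^2 = 1 + 0.1031.
i = 1.1031^(1/2) − 1 = 0.0502857 = 5.0286%.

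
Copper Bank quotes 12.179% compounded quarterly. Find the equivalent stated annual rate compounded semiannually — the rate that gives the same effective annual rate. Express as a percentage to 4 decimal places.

EAR = (1 + 0.12179/4)^4 − 1 = 0.127466.
Solve (1 + r/2)^2 = 1.127466: r/2 = 1.127466^(1/2) − 1 = 0.061822, so r = 0.123644 = 12.3644%.

12.3644%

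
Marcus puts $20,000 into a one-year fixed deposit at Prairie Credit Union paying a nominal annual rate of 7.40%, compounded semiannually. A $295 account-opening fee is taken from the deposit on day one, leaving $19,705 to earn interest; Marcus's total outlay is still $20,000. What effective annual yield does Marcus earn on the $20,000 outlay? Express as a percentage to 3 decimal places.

5.951%

Value after one year: 19,705 × (1 + 0.0740/2)^2 = 19,705 × 1.075369 = $21,190.15.
Effective yield on the $20,000 outlay: 21,190.15 / 20,000 − 1 = 0.059507 = 5.951%.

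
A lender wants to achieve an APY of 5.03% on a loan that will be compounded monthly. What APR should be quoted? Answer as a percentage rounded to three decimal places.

(1 + r/12)^12 − 1 = 0.0503, so 1 + r/12 = 1.0503^(1/12).
r/12 = 0.004098, so r = 0.049176 = 4.918%.

4.918%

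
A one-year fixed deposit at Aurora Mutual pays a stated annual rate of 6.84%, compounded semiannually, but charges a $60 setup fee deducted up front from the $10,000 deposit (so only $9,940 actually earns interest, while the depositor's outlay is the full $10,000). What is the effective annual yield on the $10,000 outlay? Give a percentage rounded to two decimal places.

Value after one year: 9,940 × (1 + 0.0684/2)^2 = 9,940 × 1.069570 = $10,631.52.
Effective yield on the $10,000 outlay: 10,631.52 / 10,000 − 1 = 0.063152 = 6.32%.

6.32%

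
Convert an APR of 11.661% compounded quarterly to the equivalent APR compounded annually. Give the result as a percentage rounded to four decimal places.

EAR = (1 + 0.11661/4)^4 − 1 = 0.121809.
Compounded annually, the equivalent nominal rate is the EAR itself: 12.1809%.

12.1809%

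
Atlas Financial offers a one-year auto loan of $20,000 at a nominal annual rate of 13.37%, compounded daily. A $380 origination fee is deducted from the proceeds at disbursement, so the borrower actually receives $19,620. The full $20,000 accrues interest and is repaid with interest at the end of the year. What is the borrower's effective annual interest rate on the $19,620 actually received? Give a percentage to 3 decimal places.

16.516%

Amount owed after one year: 20,000 × (1 + 0.1337/365)^365 = 20,000 × 1.143022 = $22,860.44.
Effective rate on net proceeds: 22,860.44 / 19,620 − 1 = 0.165160 = 16.516%.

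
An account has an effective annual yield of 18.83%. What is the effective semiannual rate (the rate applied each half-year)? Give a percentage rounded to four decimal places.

The per-half-year rate i satisfies (1 + i)^2 = 1 + 0.1883.
i = 1.1883^(1/2) − 1 = 0.0900917 = 9.0092%.

9.0092%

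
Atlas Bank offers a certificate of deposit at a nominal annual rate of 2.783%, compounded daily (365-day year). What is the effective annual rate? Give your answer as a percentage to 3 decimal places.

EAR = (1 + 0.02783/365)^365 − 1.
= 1.028220 − 1 = 2.822%.

2.822%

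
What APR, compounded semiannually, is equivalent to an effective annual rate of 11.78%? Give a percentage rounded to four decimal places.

11.4521%

(1 + r/2)^2 − 1 = 0.1178, so 1 + r/2 = 1.1178^(1/2).
r/2 = 0.057261, so r = 0.114521 = 11.4521%.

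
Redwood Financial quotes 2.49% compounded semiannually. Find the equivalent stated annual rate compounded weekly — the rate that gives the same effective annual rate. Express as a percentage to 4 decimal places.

2.4752%

EAR = (1 + 0.0249/2)^2 − 1 = 0.025055.
Solve (1 + r/52)^52 = 1.025055: r/52 = 1.025055^(1/52) − 1 = 0.000476, so r = 0.024752 = 2.4752%.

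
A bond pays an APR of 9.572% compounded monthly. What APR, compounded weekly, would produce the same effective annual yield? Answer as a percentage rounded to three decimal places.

9.543%

EAR = (1 + 0.09572/12)^12 − 1 = 0.100033.
Solve (1 + r/52)^52 = 1.100033: r/52 = 1.100033^(1/52) − 1 = 0.001835, so r = 0.095428 = 9.543%.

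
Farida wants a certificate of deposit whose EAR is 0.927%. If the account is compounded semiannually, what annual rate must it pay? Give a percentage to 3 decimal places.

(1 + r/2)^2 − 1 = 0.00927, so 1 + r/2 = 1.00927^(1/2).
r/2 = 0.004624, so r = 0.009249 = 0.925%.

0.925%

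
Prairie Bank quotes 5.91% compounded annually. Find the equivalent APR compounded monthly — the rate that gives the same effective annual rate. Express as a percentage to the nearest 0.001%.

Compounded annually, EAR = nominal = 0.059100.
Solve (1 + r/12)^12 = 1.059100: r/12 = 1.059100^(1/12) − 1 = 0.004796, so r = 0.057557 = 5.756%.

5.756%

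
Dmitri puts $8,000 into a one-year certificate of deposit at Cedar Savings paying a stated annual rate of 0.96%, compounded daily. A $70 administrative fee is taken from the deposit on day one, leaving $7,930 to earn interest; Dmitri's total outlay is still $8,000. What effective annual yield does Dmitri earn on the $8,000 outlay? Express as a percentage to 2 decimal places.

Value after one year: 7,930 × (1 + 0.0096/365)^365 = 7,930 × 1.009646 = $8,006.49.
Effective yield on the $8,000 outlay: 8,006.49 / 8,000 − 1 = 0.000812 = 0.08%.

0.08%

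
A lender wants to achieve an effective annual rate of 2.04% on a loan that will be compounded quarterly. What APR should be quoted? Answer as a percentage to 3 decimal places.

(1 + r/4)^4 − 1 = 0.0204, so 1 + r/4 = 1.0204^(1/4).
r/4 = 0.005061, so r = 0.020246 = 2.025%.

2.025%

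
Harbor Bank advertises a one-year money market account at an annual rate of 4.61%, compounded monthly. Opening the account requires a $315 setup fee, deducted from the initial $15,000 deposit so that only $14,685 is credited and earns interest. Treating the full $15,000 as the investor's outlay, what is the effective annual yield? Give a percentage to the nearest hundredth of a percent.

Value after one year: 14,685 × (1 + 0.0461/12)^12 = 14,685 × 1.047087 = $15,376.47.
Effective yield on the $15,000 outlay: 15,376.47 / 15,000 − 1 = 0.025098 = 2.51%.

2.51%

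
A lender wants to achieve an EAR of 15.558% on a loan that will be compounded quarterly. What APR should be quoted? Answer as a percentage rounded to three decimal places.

(1 + r/4)^4 − 1 = 0.15558, so 1 + r/4 = 1.15558^(1/4).
r/4 = 0.036812, so r = 0.147248 = 14.725%.

14.725%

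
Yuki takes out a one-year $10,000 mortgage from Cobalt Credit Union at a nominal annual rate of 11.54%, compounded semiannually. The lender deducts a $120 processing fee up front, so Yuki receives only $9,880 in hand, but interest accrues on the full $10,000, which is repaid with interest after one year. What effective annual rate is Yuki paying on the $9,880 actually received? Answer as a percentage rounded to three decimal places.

Amount owed after one year: 10,000 × (1 + 0.1154/2)^2 = 10,000 × 1.118729 = $11,187.29.
Effective rate on net proceeds: 11,187.29 / 9,880 − 1 = 0.132317 = 13.232%.

13.232%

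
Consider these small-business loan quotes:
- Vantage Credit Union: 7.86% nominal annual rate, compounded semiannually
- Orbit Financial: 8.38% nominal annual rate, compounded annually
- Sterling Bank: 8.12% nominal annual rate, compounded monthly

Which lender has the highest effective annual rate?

Sterling Bank

Vantage Credit Union: (1 + 0.0786/2)^2 − 1 = 8.014%
Orbit Financial: compounded annually, EAR = 8.380%
Sterling Bank: (1 + 0.0812/12)^12 − 1 = 8.429%
The highest effective annual rate is Sterling Bank at 8.429%.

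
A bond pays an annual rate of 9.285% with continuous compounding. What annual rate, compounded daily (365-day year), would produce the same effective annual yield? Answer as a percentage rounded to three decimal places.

EAR under continuous compounding: e^0.09285 − 1 = 0.097297.
Solve (1 + r/365)^365 = 1.097297: r/365 = 1.097297^(1/365) − 1 = 0.000254, so r = 0.092862 = 9.286%.

9.286%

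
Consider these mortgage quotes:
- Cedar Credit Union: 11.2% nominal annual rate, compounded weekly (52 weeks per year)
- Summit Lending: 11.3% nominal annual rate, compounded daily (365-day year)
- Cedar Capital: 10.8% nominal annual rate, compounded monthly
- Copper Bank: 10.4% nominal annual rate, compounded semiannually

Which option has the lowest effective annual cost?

Cedar Credit Union: (1 + 0.112/52)^52 − 1 = 11.838%
Summit Lending: (1 + 0.113/365)^365 − 1 = 11.961%
Cedar Capital: (1 + 0.108/12)^12 − 1 = 11.351%
Copper Bank: (1 + 0.104/2)^2 − 1 = 10.670%
The lowest effective annual rate is Copper Bank at 10.670%.

Copper Bank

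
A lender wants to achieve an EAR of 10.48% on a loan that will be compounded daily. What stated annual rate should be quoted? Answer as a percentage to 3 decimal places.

(1 + r/365)^365 − 1 = 0.1048, so 1 + r/365 = 1.1048^(1/365).
r/365 = 0.000273, so r = 0.099678 = 9.968%.

9.968%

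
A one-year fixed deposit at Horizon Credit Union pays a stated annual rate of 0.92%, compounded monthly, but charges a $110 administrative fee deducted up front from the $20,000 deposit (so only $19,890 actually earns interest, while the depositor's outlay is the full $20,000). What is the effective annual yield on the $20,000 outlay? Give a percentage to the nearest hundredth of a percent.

Value after one year: 19,890 × (1 + 0.0092/12)^12 = 19,890 × 1.009239 = $20,073.76.
Effective yield on the $20,000 outlay: 20,073.76 / 20,000 − 1 = 0.003688 = 0.37%.

0.37%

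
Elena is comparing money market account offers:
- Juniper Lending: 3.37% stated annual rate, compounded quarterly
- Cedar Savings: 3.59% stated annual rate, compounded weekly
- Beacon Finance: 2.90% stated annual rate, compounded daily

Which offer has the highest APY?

Juniper Lending: (1 + 0.0337/4)^4 − 1 = 3.413%
Cedar Savings: (1 + 0.0359/52)^52 − 1 = 3.654%
Beacon Finance: (1 + 0.0290/365)^365 − 1 = 2.942%
The highest effective annual rate is Cedar Savings at 3.654%.

Cedar Savings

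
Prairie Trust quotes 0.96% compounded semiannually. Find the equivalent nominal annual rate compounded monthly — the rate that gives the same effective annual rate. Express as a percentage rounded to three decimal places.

0.958%

EAR = (1 + 0.0096/2)^2 − 1 = 0.009623.
Solve (1 + r/12)^12 = 1.009623: r/12 = 1.009623^(1/12) − 1 = 0.000798, so r = 0.009581 = 0.958%.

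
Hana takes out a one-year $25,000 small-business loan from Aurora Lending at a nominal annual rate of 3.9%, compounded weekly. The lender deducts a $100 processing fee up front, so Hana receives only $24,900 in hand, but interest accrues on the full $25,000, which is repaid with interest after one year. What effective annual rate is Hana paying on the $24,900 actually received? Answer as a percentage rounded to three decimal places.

Amount owed after one year: 25,000 × (1 + 0.039/52)^52 = 25,000 × 1.039755 = $25,993.88.
Effective rate on net proceeds: 25,993.88 / 24,900 − 1 = 0.043931 = 4.393%.

4.393%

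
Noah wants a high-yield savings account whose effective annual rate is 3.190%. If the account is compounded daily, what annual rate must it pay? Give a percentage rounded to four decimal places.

(1 + r/365)^365 − 1 = 0.03190, so 1 + r/365 = 1.03190^(1/365).
r/365 = 0.000086, so r = 0.031403 = 3.1403%.

3.1403%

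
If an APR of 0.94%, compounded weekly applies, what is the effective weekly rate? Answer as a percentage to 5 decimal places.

With a nominal annual rate compounded weekly, the periodic rate is the nominal rate divided by 52.
i = 0.0094 / 52 = 0.0001808 = 0.01808%.

0.01808%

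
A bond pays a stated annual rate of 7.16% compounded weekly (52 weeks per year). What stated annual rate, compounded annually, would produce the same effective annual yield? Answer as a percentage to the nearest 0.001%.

7.417%

EAR = (1 + 0.0716/52)^52 − 1 = 0.074173.
Compounded annually, the equivalent nominal rate is the EAR itself: 7.417%.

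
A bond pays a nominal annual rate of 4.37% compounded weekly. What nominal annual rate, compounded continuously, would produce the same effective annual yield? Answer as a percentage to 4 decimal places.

EAR = (1 + 0.0437/52)^52 − 1 = 0.044650.
Equivalent continuous rate: r = ln(1 + 0.044650) = 0.043682 = 4.3682%.

4.3682%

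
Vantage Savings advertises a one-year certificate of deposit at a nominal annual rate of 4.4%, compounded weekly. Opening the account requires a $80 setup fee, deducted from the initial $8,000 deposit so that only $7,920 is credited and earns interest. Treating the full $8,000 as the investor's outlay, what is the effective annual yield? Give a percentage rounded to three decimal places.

Value after one year: 7,920 × (1 + 0.044/52)^52 = 7,920 × 1.044963 = $8,276.11.
Effective yield on the $8,000 outlay: 8,276.11 / 8,000 − 1 = 0.034513 = 3.451%.

3.451%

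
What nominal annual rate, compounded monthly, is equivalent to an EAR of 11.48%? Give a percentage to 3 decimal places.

10.917%

(1 + r/12)^12 − 1 = 0.1148, so 1 + r/12 = 1.1148^(1/12).
r/12 = 0.009097, so r = 0.109169 = 10.917%.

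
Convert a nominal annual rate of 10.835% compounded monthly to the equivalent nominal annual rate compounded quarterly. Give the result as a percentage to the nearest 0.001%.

10.933%

EAR = (1 + 0.10835/12)^12 − 1 = 0.113896.
Solve (1 + r/4)^4 = 1.113896: r/4 = 1.113896^(1/4) − 1 = 0.027333, so r = 0.109331 = 10.933%.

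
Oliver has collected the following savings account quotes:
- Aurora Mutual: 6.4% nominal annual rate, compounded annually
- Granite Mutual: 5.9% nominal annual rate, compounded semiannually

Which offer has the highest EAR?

Aurora Mutual

Aurora Mutual: compounded annually, EAR = 6.400%
Granite Mutual: (1 + 0.059/2)^2 − 1 = 5.987%
The highest effective annual rate is Aurora Mutual at 6.400%.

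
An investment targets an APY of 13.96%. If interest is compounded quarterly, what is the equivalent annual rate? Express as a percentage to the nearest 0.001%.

13.284%

(1 + r/4)^4 − 1 = 0.1396, so 1 + r/4 = 1.1396^(1/4).
r/4 = 0.033209, so r = 0.132835 = 13.284%.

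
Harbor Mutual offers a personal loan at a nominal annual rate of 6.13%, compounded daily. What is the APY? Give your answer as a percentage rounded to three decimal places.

6.321%

EAR = (1 + 0.0613/365)^365 − 1.
= 1.063212 − 1 = 6.321%.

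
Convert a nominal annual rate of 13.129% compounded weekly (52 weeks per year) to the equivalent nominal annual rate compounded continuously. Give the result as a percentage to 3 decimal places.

EAR = (1 + 0.13129/52)^52 − 1 = 0.140110.
Equivalent continuous rate: r = ln(1 + 0.140110) = 0.131125 = 13.112%.

13.112%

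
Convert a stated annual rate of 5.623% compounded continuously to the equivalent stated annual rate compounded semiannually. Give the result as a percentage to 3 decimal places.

5.703%

EAR under continuous compounding: e^0.05623 − 1 = 0.057841.
Solve (1 + r/2)^2 = 1.057841: r/2 = 1.057841^(1/2) − 1 = 0.028514, so r = 0.057028 = 5.703%.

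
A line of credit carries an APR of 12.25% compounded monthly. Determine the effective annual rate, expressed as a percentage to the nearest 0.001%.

EAR = (1 + 0.1225/12)^12 − 1.
= 1.129617 − 1 = 12.962%.

12.962%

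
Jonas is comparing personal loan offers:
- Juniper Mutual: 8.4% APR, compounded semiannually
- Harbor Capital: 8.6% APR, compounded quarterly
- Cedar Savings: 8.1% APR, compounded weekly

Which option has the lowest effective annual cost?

Juniper Mutual: (1 + 0.084/2)^2 − 1 = 8.576%
Harbor Capital: (1 + 0.086/4)^4 − 1 = 8.881%
Cedar Savings: (1 + 0.081/52)^52 − 1 = 8.430%
The lowest effective annual rate is Cedar Savings at 8.430%.

Cedar Savings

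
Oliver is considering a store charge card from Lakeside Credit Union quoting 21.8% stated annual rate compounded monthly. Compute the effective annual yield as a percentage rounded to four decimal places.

EAR = (1 + 0.218/12)^12 − 1.
= (1 + 0.018167)^12 − 1 = 1.241156 − 1 = 24.1156%.

24.1156%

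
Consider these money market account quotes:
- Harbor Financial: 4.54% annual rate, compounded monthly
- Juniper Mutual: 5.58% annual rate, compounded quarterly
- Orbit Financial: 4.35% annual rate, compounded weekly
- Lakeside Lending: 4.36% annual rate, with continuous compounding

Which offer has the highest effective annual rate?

Juniper Mutual

Harbor Financial: (1 + 0.0454/12)^12 − 1 = 4.636%
Juniper Mutual: (1 + 0.0558/4)^4 − 1 = 5.698%
Orbit Financial: (1 + 0.0435/52)^52 − 1 = 4.444%
Lakeside Lending: e^0.0436 − 1 = 4.456%
The highest effective annual rate is Juniper Mutual at 5.698%.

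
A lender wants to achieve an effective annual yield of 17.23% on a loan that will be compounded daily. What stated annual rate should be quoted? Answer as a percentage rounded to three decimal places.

15.900%

(1 + r/365)^365 − 1 = 0.1723, so 1 + r/365 = 1.1723^(1/365).
r/365 = 0.000436, so r = 0.159002 = 15.900%.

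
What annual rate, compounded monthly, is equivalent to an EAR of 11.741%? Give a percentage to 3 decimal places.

11.153%

(1 + r/12)^12 − 1 = 0.11741, so 1 + r/12 = 1.11741^(1/12).
r/12 = 0.009294, so r = 0.111529 = 11.153%.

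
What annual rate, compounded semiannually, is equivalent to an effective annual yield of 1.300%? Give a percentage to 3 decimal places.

1.296%

(1 + r/2)^2 − 1 = 0.01300, so 1 + r/2 = 1.01300^(1/2).
r/2 = 0.006479, so r = 0.012958 = 1.296%.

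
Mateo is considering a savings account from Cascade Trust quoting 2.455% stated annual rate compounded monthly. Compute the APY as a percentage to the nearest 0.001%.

EAR = (1 + 0.02455/12)^12 − 1.
= (1 + 0.002046)^12 − 1 = 1.024828 − 1 = 2.483%.

2.483%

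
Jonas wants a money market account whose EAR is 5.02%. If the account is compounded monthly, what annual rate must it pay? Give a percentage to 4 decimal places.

(1 + r/12)^12 − 1 = 0.0502, so 1 + r/12 = 1.0502^(1/12).
r/12 = 0.004090, so r = 0.049081 = 4.9081%.

4.9081%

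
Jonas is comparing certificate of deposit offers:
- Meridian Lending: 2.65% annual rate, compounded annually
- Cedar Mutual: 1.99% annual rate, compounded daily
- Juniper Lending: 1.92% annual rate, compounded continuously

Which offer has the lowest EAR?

Meridian Lending: compounded annually, EAR = 2.650%
Cedar Mutual: (1 + 0.0199/365)^365 − 1 = 2.010%
Juniper Lending: e^0.0192 − 1 = 1.939%
The lowest effective annual rate is Juniper Lending at 1.939%.

Juniper Lending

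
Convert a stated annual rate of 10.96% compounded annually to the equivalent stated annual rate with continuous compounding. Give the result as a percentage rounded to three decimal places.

Compounded annually, EAR = nominal = 0.109600.
Equivalent continuous rate: r = ln(1 + 0.109600) = 0.104000 = 10.400%.

10.400%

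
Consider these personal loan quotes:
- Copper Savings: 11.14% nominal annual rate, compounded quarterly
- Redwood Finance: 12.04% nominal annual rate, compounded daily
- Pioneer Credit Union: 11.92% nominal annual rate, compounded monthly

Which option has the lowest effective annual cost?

Copper Savings

Copper Savings: (1 + 0.1114/4)^4 − 1 = 11.614%
Redwood Finance: (1 + 0.1204/365)^365 − 1 = 12.793%
Pioneer Credit Union: (1 + 0.1192/12)^12 − 1 = 12.593%
The lowest effective annual rate is Copper Savings at 11.614%.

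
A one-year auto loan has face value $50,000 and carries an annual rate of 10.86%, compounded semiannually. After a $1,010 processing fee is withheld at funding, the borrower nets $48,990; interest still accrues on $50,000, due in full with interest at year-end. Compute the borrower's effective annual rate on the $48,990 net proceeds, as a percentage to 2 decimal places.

13.45%

Amount owed after one year: 50,000 × (1 + 0.1086/2)^2 = 50,000 × 1.111548 = $55,577.42.
Effective rate on net proceeds: 55,577.42 / 48,990 − 1 = 0.134465 = 13.45%.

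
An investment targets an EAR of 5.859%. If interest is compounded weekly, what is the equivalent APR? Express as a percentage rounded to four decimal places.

5.6969%

(1 + r/52)^52 − 1 = 0.05859, so 1 + r/52 = 1.05859^(1/52).
r/52 = 0.001096, so r = 0.056969 = 5.6969%.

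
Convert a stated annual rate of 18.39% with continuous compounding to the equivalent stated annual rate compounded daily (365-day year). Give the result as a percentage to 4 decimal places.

18.3946%

EAR under continuous compounding: e^0.1839 − 1 = 0.201896.
Solve (1 + r/365)^365 = 1.201896: r/365 = 1.201896^(1/365) − 1 = 0.000504, so r = 0.183946 = 18.3946%.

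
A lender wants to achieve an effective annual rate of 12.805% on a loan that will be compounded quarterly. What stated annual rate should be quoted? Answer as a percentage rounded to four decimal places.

(1 + r/4)^4 − 1 = 0.12805, so 1 + r/4 = 1.12805^(1/4).
r/4 = 0.030581, so r = 0.122324 = 12.2324%.

12.2324%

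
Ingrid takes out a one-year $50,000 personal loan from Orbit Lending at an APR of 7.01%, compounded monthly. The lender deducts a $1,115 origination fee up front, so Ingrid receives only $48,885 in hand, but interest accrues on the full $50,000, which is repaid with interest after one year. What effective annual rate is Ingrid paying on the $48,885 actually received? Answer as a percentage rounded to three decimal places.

Amount owed after one year: 50,000 × (1 + 0.0701/12)^12 = 50,000 × 1.072397 = $53,619.83.
Effective rate on net proceeds: 53,619.83 / 48,885 − 1 = 0.096857 = 9.686%.

9.686%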